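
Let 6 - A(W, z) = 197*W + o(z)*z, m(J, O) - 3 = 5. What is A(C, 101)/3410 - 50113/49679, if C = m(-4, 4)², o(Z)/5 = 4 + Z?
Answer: -15811839/780670 ≈ -20.254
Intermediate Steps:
o(Z) = 20 + 5*Z (o(Z) = 5*(4 + Z) = 20 + 5*Z)
m(J, O) = 8 (m(J, O) = 3 + 5 = 8)
C = 64 (C = 8² = 64)
A(W, z) = 6 - 197*W - z*(20 + 5*z) (A(W, z) = 6 - (197*W + (20 + 5*z)*z) = 6 - (197*W + z*(20 + 5*z)) = 6 + (-197*W - z*(20 + 5*z)) = 6 - 197*W - z*(20 + 5*z))
A(C, 101)/3410 - 50113/49679 = (6 - 197*64 - 5*101*(4 + 101))/3410 - 50113/49679 = (6 - 12608 - 5*101*105)*(1/3410) - 50113*1/49679 = (6 - 12608 - 53025)*(1/3410) - 7159/7097 = -65627*1/3410 - 7159/7097 = -2117/110 - 7159/7097 = -15811839/780670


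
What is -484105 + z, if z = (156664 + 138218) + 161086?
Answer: -28137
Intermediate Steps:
z = 455968 (z = 294882 + 161086 = 455968)
-484105 + z = -484105 + 455968 = -28137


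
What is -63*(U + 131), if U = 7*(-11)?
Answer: -3402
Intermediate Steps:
U = -77
-63*(U + 131) = -63*(-77 + 131) = -63*54 = -3402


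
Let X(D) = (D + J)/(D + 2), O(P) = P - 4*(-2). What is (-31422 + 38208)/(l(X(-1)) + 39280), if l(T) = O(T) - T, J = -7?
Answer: 1131/6548 ≈ 0.17272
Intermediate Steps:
O(P) = 8 + P (O(P) = P + 8 = 8 + P)
X(D) = (-7 + D)/(2 + D) (X(D) = (D - 7)/(D + 2) = (-7 + D)/(2 + D))
l(T) = 8 (l(T) = (8 + T) - T = 8)
(-31422 + 38208)/(l(X(-1)) + 39280) = (-31422 + 38208)/(8 + 39280) = 6786/39288 = 6786*(1/39288) = 1131/6548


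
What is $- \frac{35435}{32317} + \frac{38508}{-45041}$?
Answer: $- \frac{2840490871}{1455589997} \approx -1.9514$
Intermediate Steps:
$- \frac{35435}{32317} + \frac{38508}{-45041} = \left(-35435\right) \frac{1}{32317} + 38508 \left(- \frac{1}{45041}\right) = - \frac{35435}{32317} - \frac{38508}{45041} = - \frac{2840490871}{1455589997}$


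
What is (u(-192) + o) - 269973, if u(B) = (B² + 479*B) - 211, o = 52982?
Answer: -272306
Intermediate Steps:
u(B) = -211 + B² + 479*B
(u(-192) + o) - 269973 = ((-211 + (-192)² + 479*(-192)) + 52982) - 269973 = ((-211 + 36864 - 91968) + 52982) - 269973 = (-55315 + 52982) - 269973 = -2333 - 269973 = -272306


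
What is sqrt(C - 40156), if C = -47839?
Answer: I*sqrt(87995) ≈ 296.64*I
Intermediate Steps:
sqrt(C - 40156) = sqrt(-47839 - 40156) = sqrt(-87995) = I*sqrt(87995)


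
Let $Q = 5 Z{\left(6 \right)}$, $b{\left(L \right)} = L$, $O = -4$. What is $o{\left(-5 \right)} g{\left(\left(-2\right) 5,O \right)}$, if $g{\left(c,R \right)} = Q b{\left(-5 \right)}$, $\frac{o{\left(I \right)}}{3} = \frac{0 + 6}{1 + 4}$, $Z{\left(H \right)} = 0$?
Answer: $0$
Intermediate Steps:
$Q = 0$ ($Q = 5 \cdot 0 = 0$)
$o{\left(I \right)} = \frac{18}{5}$ ($o{\left(I \right)} = 3 \frac{0 + 6}{1 + 4} = 3 \cdot \frac{6}{5} = \frac{18}{5}$)
$g{\left(c,R \right)} = 0$ ($g{\left(c,R \right)} = 0 \left(-5\right) = 0$)
$o{\left(-5 \right)} g{\left(\left(-2\right) 5,O \right)} = \frac{18}{5} \cdot 0 = 0$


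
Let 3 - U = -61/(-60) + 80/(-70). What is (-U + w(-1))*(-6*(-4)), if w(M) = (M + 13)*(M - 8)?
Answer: -93346/35 ≈ -2667.0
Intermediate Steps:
w(M) = (-8 + M)*(13 + M) (w(M) = (13 + M)*(-8 + M) = (-8 + M)*(13 + M))
U = 1313/420 (U = 3 - (-61/(-60) + 80/(-70)) = 3 - (-61*(-1/60) + 80*(-1/70)) = 3 - (61/60 - 8/7) = 3 - 1*(-53/420) = 3 + 53/420 = 1313/420 ≈ 3.1262)
(-U + w(-1))*(-6*(-4)) = (-1*1313/420 + (-104 + (-1)² + 5*(-1)))*(-6*(-4)) = (-1313/420 + (-104 + 1 - 5))*24 = (-1313/420 - 108)*24 = -46673/420*24 = -93346/35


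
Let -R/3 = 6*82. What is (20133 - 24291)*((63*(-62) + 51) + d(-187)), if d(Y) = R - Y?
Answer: 21388752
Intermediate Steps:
R = -1476 (R = -18*82 = -3*492 = -1476)
d(Y) = -1476 - Y
(20133 - 24291)*((63*(-62) + 51) + d(-187)) = (20133 - 24291)*((63*(-62) + 51) + (-1476 - 1*(-187))) = -4158*((-3906 + 51) + (-1476 + 187)) = -4158*(-3855 - 1289) = -4158*(-5144) = 21388752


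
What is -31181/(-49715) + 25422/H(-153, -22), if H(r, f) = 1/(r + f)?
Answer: -221174546569/49715 ≈ -4.4488e+6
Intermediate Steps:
H(r, f) = 1/(f + r)
-31181/(-49715) + 25422/H(-153, -22) = -31181/(-49715) + 25422/(1/(-22 - 153)) = -31181*(-1/49715) + 25422/(1/(-175)) = 31181/49715 + 25422/(-1/175) = 31181/49715 + 25422*(-175) = 31181/49715 - 4448850 = -221174546569/49715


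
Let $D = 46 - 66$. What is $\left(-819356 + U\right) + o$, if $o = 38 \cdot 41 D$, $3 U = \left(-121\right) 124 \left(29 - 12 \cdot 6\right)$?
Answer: $- \frac{1906376}{3} \approx -6.3546 \cdot 10^{5}$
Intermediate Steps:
$D = -20$ ($D = 46 - 66 = -20$)
$U = \frac{645172}{3}$ ($U = \frac{\left(-121\right) 124 \left(29 - 12 \cdot 6\right)}{3} = \frac{\left(-15004\right) \left(29 - 72\right)}{3} = \frac{\left(-15004\right) \left(-43\right)}{3} = \frac{1}{3} \cdot 645172 = \frac{645172}{3} \approx 2.1506 \cdot 10^{5}$)
$o = -31160$ ($o = 38 \cdot 41 \left(-20\right) = 1558 \left(-20\right) = -31160$)
$\left(-819356 + U\right) + o = \left(-819356 + \frac{645172}{3}\right) - 31160 = - \frac{1812896}{3} - 31160 = - \frac{1906376}{3}$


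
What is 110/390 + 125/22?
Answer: 5117/858 ≈ 5.9639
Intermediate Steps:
110/390 + 125/22 = 110*(1/390) + 125*(1/22) = 11/39 + 125/22 = 5117/858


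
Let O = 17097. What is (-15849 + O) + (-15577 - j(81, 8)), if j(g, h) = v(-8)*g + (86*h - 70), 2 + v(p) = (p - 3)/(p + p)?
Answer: -237451/16 ≈ -14841.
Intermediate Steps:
v(p) = -2 + (-3 + p)/(2*p) (v(p) = -2 + (p - 3)/(p + p) = -2 + (-3 + p)/((2*p)) = -2 + (-3 + p)*(1/(2*p)) = -2 + (-3 + p)/(2*p))
j(g, h) = -70 + 86*h - 21*g/16 (j(g, h) = ((3/2)*(-1 - 1*(-8))/(-8))*g + (86*h - 70) = ((3/2)*(-⅛)*(-1 + 8))*g + (-70 + 86*h) = ((3/2)*(-⅛)*7)*g + (-70 + 86*h) = -21*g/16 + (-70 + 86*h) = -70 + 86*h - 21*g/16)
(-15849 + O) + (-15577 - j(81, 8)) = (-15849 + 17097) + (-15577 - (-70 + 86*8 - 21/16*81)) = 1248 + (-15577 - (-70 + 688 - 1701/16)) = 1248 + (-15577 - 1*8187/16) = 1248 + (-15577 - 8187/16) = 1248 - 257419/16 = -237451/16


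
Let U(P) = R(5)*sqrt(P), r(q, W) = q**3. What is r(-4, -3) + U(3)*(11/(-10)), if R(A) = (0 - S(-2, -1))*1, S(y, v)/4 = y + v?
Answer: -64 - 66*sqrt(3)/5 ≈ -86.863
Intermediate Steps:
S(y, v) = 4*v + 4*y (S(y, v) = 4*(y + v) = 4*(v + y) = 4*v + 4*y)
R(A) = 12 (R(A) = (0 - (4*(-1) + 4*(-2)))*1 = (0 - (-4 - 8))*1 = (0 - 1*(-12))*1 = (0 + 12)*1 = 12*1 = 12)
U(P) = 12*sqrt(P)
r(-4, -3) + U(3)*(11/(-10)) = (-4)**3 + (12*sqrt(3))*(11/(-10)) = -64 + (12*sqrt(3))*(11*(-1/10)) = -64 + (12*sqrt(3))*(-11/10) = -64 - 66*sqrt(3)/5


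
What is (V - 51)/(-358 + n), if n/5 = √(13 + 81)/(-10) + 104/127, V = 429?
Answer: -4315355352/4039527769 + 6096762*√94/4039527769 ≈ -1.0536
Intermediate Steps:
n = 520/127 - √94/2 (n = 5*(√(13 + 81)/(-10) + 104/127) = 5*(√94*(-⅒) + 104*(1/127)) = 5*(-√94/10 + 104/127) = 5*(104/127 - √94/10) = 520/127 - √94/2 ≈ -0.75319)
(V - 51)/(-358 + n) = (429 - 51)/(-358 + (520/127 - √94/2)) = 378/(-44946/127 - √94/2)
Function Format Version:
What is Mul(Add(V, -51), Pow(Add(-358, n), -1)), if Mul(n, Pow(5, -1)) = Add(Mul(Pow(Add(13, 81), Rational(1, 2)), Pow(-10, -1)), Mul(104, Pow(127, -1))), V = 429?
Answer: Add(Rational(-4315355352, 4039527769), Mul(Rational(6096762, 4039527769), Pow(94, Rational(1, 2)))) ≈ -1.0536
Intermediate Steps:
n = Add(Rational(520, 127), Mul(Rational(-1, 2), Pow(94, Rational(1, 2)))) (n = Mul(5, Add(Mul(Pow(Add(13, 81), Rational(1, 2)), Pow(-10, -1)), Mul(104, Pow(127, -1)))) = Mul(5, Add(Mul(Pow(94, Rational(1, 2)), Rational(-1, 10)), Mul(104, Rational(1, 127)))) = Mul(5, Add(Mul(Rational(-1, 10), Pow(94, Rational(1, 2))), Rational(104, 127))) = Mul(5, Add(Rational(104, 127), Mul(Rational(-1, 10), Pow(94, Rational(1, 2))))) = Add(Rational(520, 127), Mul(Rational(-1, 2), Pow(94, Rational(1, 2)))) ≈ -0.75319)
Mul(Add(V, -51), Pow(Add(-358, n), -1)) = Mul(Add(429, -51), Pow(Add(-358, Add(Rational(520, 127), Mul(Rational(-1, 2), Pow(94, Rational(1, 2))))), -1)) = Mul(378, Pow(Add(Rational(-44946, 127), Mul(Rational(-1, 2), Pow(94, Rational(1, 2)))), -1))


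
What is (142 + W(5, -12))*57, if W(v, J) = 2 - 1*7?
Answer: 7809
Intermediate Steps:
W(v, J) = -5 (W(v, J) = 2 - 7 = -5)
(142 + W(5, -12))*57 = (142 - 5)*57 = 137*57 = 7809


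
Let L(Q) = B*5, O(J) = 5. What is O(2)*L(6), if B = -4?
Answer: -100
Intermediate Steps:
L(Q) = -20 (L(Q) = -4*5 = -20)
O(2)*L(6) = 5*(-20) = -100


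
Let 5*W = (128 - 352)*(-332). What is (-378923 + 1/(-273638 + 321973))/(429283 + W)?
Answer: -6105081068/7156103087 ≈ -0.85313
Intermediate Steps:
W = 74368/5 (W = ((128 - 352)*(-332))/5 = (-224*(-332))/5 = (⅕)*74368 = 74368/5 ≈ 14874.)
(-378923 + 1/(-273638 + 321973))/(429283 + W) = (-378923 + 1/(-273638 + 321973))/(429283 + 74368/5) = (-378923 + 1/48335)/(2220783/5) = (-378923 + 1/48335)*(5/2220783) = -18315243204/48335*5/2220783 = -6105081068/7156103087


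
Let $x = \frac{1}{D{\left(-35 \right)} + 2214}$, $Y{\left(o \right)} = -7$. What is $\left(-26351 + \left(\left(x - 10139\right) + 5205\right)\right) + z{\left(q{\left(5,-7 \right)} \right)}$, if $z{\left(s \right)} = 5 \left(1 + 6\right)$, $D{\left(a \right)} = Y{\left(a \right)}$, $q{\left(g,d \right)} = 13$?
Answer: $- \frac{68968749}{2207} \approx -31250.0$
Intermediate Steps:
$D{\left(a \right)} = -7$
$x = \frac{1}{2207}$ ($x = \frac{1}{-7 + 2214} = \frac{1}{2207} \approx 0.0004531$)
$z{\left(s \right)} = 35$ ($z{\left(s \right)} = 5 \cdot 7 = 35$)
$\left(-26351 + \left(\left(x - 10139\right) + 5205\right)\right) + z{\left(q{\left(5,-7 \right)} \right)} = \left(-26351 + \left(\left(\frac{1}{2207} - 10139\right) + 5205\right)\right) + 35 = \left(-26351 + \left(- \frac{22376772}{2207} + 5205\right)\right) + 35 = \left(-26351 - \frac{10889337}{2207}\right) + 35 = - \frac{69045994}{2207} + 35 = - \frac{68968749}{2207}$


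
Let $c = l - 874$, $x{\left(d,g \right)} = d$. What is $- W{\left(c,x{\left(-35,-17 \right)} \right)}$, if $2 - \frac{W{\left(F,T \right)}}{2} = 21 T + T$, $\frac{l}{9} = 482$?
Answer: $-1544$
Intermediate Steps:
$l = 4338$ ($l = 9 \cdot 482 = 4338$)
$c = 3464$ ($c = 4338 - 874 = 3464$)
$W{\left(F,T \right)} = 4 - 44 T$ ($W{\left(F,T \right)} = 4 - 2 \left(21 T + T\right) = 4 - 2 \cdot 22 T = 4 - 44 T$)
$- W{\left(c,x{\left(-35,-17 \right)} \right)} = - (4 - -1540) = - (4 + 1540) = \left(-1\right) 1544 = -1544$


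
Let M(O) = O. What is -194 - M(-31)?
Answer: -163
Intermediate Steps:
-194 - M(-31) = -194 - 1*(-31) = -194 + 31 = -163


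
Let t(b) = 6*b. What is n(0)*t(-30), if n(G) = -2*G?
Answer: 0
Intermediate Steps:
n(0)*t(-30) = (-2*0)*(6*(-30)) = 0*(-180) = 0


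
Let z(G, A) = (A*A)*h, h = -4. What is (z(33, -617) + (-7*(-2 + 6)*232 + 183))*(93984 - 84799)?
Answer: -14044498765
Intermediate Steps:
z(G, A) = -4*A² (z(G, A) = (A*A)*(-4) = A²*(-4) = -4*A²)
(z(33, -617) + (-7*(-2 + 6)*232 + 183))*(93984 - 84799) = (-4*(-617)² + (-7*(-2 + 6)*232 + 183))*(93984 - 84799) = (-4*380689 + (-7*4*232 + 183))*9185 = (-1522756 + (-28*232 + 183))*9185 = (-1522756 + (-6496 + 183))*9185 = (-1522756 - 6313)*9185 = -1529069*9185 = -14044498765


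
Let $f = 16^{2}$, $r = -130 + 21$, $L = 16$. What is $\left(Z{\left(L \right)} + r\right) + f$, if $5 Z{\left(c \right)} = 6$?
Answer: $\frac{741}{5} \approx 148.2$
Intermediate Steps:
$Z{\left(c \right)} = \frac{6}{5}$ ($Z{\left(c \right)} = \frac{1}{5} \cdot 6 = \frac{6}{5}$)
$r = -109$
$f = 256$
$\left(Z{\left(L \right)} + r\right) + f = \left(\frac{6}{5} - 109\right) + 256 = - \frac{539}{5} + 256 = \frac{741}{5}$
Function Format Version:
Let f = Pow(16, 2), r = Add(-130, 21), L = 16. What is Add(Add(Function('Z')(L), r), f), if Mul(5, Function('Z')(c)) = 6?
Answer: Rational(741, 5) ≈ 148.20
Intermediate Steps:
Function('Z')(c) = Rational(6, 5) (Function('Z')(c) = Mul(Rational(1, 5), 6) = Rational(6, 5))
r = -109
f = 256
Add(Add(Function('Z')(L), r), f) = Add(Add(Rational(6, 5), -109), 256) = Add(Rational(-539, 5), 256) = Rational(741, 5)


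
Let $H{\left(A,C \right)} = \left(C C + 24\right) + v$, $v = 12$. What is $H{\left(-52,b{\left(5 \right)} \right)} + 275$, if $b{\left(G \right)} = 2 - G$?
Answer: $320$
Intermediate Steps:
$H{\left(A,C \right)} = 36 + C^{2}$ ($H{\left(A,C \right)} = \left(C C + 24\right) + 12 = \left(C^{2} + 24\right) + 12 = \left(24 + C^{2}\right) + 12 = 36 + C^{2}$)
$H{\left(-52,b{\left(5 \right)} \right)} + 275 = \left(36 + \left(2 - 5\right)^{2}\right) + 275 = \left(36 + \left(-3\right)^{2}\right) + 275 = \left(36 + 9\right) + 275 = 45 + 275 = 320$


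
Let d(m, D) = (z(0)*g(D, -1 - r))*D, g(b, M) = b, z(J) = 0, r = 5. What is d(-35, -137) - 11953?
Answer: -11953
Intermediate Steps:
d(m, D) = 0 (d(m, D) = (0*D)*D = 0*D = 0)
d(-35, -137) - 11953 = 0 - 11953 = -11953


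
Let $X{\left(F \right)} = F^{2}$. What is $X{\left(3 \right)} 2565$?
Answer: $23085$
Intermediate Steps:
$X{\left(3 \right)} 2565 = 3^{2} \cdot 2565 = 9 \cdot 2565 = 23085$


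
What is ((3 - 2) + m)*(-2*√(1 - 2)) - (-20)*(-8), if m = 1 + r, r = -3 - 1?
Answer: -160 + 4*I ≈ -160.0 + 4.0*I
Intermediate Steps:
r = -4
m = -3 (m = 1 - 4 = -3)
((3 - 2) + m)*(-2*√(1 - 2)) - (-20)*(-8) = ((3 - 2) - 3)*(-2*√(1 - 2)) - (-20)*(-8) = (1 - 3)*(-2*I) - 20*8 = -(-4)*I - 160 = 4*I - 160 = -160 + 4*I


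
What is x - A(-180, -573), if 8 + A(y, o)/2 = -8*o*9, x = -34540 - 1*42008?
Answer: -159044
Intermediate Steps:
x = -76548 (x = -34540 - 42008 = -76548)
A(y, o) = -16 - 144*o (A(y, o) = -16 + 2*(-8*o*9) = -16 + 2*(-72*o) = -16 - 144*o)
x - A(-180, -573) = -76548 - (-16 - 144*(-573)) = -76548 - (-16 + 82512) = -76548 - 1*82496 = -76548 - 82496 = -159044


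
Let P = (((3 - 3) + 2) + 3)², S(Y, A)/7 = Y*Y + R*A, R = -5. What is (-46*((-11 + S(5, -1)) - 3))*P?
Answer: -225400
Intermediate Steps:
S(Y, A) = -35*A + 7*Y² (S(Y, A) = 7*(Y*Y - 5*A) = 7*(Y² - 5*A) = -35*A + 7*Y²)
P = 25 (P = ((0 + 2) + 3)² = (2 + 3)² = 5² = 25)
(-46*((-11 + S(5, -1)) - 3))*P = -46*((-11 + (-35*(-1) + 7*5²)) - 3)*25 = -46*((-11 + (35 + 7*25)) - 3)*25 = -46*((-11 + (35 + 175)) - 3)*25 = -46*((-11 + 210) - 3)*25 = -46*(199 - 3)*25 = -46*196*25 = -9016*25 = -225400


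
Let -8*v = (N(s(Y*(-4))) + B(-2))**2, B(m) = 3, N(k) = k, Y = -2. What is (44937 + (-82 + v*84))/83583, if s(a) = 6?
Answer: 88009/167166 ≈ 0.52648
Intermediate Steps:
v = -81/8 (v = -(6 + 3)**2/8 = -1/8*9**2 = -1/8*81 = -81/8 ≈ -10.125)
(44937 + (-82 + v*84))/83583 = (44937 + (-82 - 81/8*84))/83583 = (44937 + (-82 - 1701/2))*(1/83583) = (44937 - 1865/2)*(1/83583) = (88009/2)*(1/83583) = 88009/167166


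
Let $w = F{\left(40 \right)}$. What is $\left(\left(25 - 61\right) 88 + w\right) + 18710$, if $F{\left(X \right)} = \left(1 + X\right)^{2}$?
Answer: $17223$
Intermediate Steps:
$w = 1681$ ($w = \left(1 + 40\right)^{2} = 41^{2} = 1681$)
$\left(\left(25 - 61\right) 88 + w\right) + 18710 = \left(\left(25 - 61\right) 88 + 1681\right) + 18710 = \left(\left(-36\right) 88 + 1681\right) + 18710 = \left(-3168 + 1681\right) + 18710 = -1487 + 18710 = 17223$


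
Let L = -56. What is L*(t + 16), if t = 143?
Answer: -8904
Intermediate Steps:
L*(t + 16) = -56*(143 + 16) = -56*159 = -8904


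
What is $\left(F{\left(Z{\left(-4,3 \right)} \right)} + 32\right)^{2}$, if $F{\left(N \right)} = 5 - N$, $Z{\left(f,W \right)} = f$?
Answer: $1681$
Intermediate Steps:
$\left(F{\left(Z{\left(-4,3 \right)} \right)} + 32\right)^{2} = \left(\left(5 - -4\right) + 32\right)^{2} = \left(\left(5 + 4\right) + 32\right)^{2} = \left(9 + 32\right)^{2} = 41^{2} = 1681$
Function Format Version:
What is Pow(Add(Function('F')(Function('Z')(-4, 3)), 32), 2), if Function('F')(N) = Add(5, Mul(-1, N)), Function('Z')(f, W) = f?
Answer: 1681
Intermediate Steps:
Pow(Add(Function('F')(Function('Z')(-4, 3)), 32), 2) = Pow(Add(Add(5, Mul(-1, -4)), 32), 2) = Pow(Add(Add(5, 4), 32), 2) = Pow(Add(9, 32), 2) = Pow(41, 2) = 1681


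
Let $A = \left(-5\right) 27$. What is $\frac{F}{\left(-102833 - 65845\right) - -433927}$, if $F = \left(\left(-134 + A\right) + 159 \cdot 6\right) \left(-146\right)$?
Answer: $- \frac{100010}{265249} \approx -0.37704$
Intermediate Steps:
$A = -135$
$F = -100010$ ($F = \left(\left(-134 - 135\right) + 159 \cdot 6\right) \left(-146\right) = \left(-269 + 954\right) \left(-146\right) = 685 \left(-146\right) = -100010$)
$\frac{F}{\left(-102833 - 65845\right) - -433927} = - \frac{100010}{\left(-102833 - 65845\right) - -433927} = - \frac{100010}{-168678 + 433927} = - \frac{100010}{265249}$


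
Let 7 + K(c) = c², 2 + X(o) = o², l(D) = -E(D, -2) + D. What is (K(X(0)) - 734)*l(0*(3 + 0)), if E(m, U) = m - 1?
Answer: -737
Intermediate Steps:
E(m, U) = -1 + m
l(D) = 1 (l(D) = -(-1 + D) + D = (1 - D) + D = 1)
X(o) = -2 + o²
K(c) = -7 + c²
(K(X(0)) - 734)*l(0*(3 + 0)) = ((-7 + (-2 + 0²)²) - 734)*1 = ((-7 + (-2 + 0)²) - 734)*1 = ((-7 + (-2)²) - 734)*1 = ((-7 + 4) - 734)*1 = (-3 - 734)*1 = -737*1 = -737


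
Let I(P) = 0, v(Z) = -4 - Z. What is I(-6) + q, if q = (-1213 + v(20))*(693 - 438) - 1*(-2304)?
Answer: -313131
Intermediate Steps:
q = -313131 (q = (-1213 + (-4 - 1*20))*(693 - 438) - 1*(-2304) = (-1213 + (-4 - 20))*255 + 2304 = (-1213 - 24)*255 + 2304 = -1237*255 + 2304 = -315435 + 2304 = -313131)
I(-6) + q = 0 - 313131 = -313131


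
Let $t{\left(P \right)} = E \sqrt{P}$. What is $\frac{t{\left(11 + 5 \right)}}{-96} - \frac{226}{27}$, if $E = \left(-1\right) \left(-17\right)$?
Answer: $- \frac{1961}{216} \approx -9.0787$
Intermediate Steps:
$E = 17$
$t{\left(P \right)} = 17 \sqrt{P}$
$\frac{t{\left(11 + 5 \right)}}{-96} - \frac{226}{27} = \frac{17 \sqrt{11 + 5}}{-96} - \frac{226}{27} = 17 \sqrt{16} \left(- \frac{1}{96}\right) - \frac{226}{27} = 17 \cdot 4 \left(- \frac{1}{96}\right) - \frac{226}{27} = 68 \left(- \frac{1}{96}\right) - \frac{226}{27} = - \frac{17}{24} - \frac{226}{27} = - \frac{1961}{216}$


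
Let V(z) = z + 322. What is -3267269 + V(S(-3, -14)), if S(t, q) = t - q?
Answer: -3266936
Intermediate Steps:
V(z) = 322 + z
-3267269 + V(S(-3, -14)) = -3267269 + (322 + (-3 - 1*(-14))) = -3267269 + (322 + (-3 + 14)) = -3267269 + (322 + 11) = -3267269 + 333 = -3266936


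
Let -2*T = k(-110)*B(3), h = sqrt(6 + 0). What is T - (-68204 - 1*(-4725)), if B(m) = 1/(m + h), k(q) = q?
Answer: 63534 - 55*sqrt(6)/3 ≈ 63489.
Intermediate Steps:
h = sqrt(6) ≈ 2.4495
B(m) = 1/(m + sqrt(6))
T = 55/(3 + sqrt(6)) (T = -(-55)/(3 + sqrt(6)) = 55/(3 + sqrt(6)) ≈ 10.093)
T - (-68204 - 1*(-4725)) = (55 - 55*sqrt(6)/3) - (-68204 - 1*(-4725)) = (55 - 55*sqrt(6)/3) - (-68204 + 4725) = (55 - 55*sqrt(6)/3) - 1*(-63479) = (55 - 55*sqrt(6)/3) + 63479 = 63534 - 55*sqrt(6)/3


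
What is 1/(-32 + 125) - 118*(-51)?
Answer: 559675/93 ≈ 6018.0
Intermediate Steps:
1/(-32 + 125) - 118*(-51) = 1/93 + 6018 = 559675/93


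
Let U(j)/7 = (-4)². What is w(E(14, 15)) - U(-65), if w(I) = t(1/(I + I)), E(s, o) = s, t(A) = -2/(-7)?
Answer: -782/7 ≈ -111.71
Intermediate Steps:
t(A) = 2/7 (t(A) = -2*(-⅐) = 2/7)
U(j) = 112 (U(j) = 7*(-4)² = 7*16 = 112)
w(I) = 2/7
w(E(14, 15)) - U(-65) = 2/7 - 1*112 = 2/7 - 112 = -782/7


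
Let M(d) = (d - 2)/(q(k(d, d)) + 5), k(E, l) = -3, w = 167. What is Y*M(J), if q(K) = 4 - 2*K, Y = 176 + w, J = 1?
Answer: -343/15 ≈ -22.867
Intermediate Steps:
Y = 343 (Y = 176 + 167 = 343)
M(d) = -2/15 + d/15 (M(d) = (d - 2)/((4 - 2*(-3)) + 5) = (-2 + d)/((4 + 6) + 5) = (-2 + d)/(10 + 5) = (-2 + d)/15 = (-2 + d)*(1/15) = -2/15 + d/15)
Y*M(J) = 343*(-2/15 + (1/15)*1) = 343*(-2/15 + 1/15) = 343*(-1/15) = -343/15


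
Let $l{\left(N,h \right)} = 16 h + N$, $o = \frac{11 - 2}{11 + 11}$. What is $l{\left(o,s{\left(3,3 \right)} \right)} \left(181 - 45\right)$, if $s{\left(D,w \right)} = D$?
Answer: $\frac{72420}{11} \approx 6583.6$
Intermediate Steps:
$o = \frac{9}{22} \approx 0.40909$
$l{\left(N,h \right)} = N + 16 h$
$l{\left(o,s{\left(3,3 \right)} \right)} \left(181 - 45\right) = \left(\frac{9}{22} + 16 \cdot 3\right) \left(181 - 45\right) = \left(\frac{9}{22} + 48\right) 136 = \frac{1065}{22} \cdot 136 = \frac{72420}{11}$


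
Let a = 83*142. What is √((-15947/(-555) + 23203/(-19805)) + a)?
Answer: 2*√10425888299595/59415 ≈ 108.69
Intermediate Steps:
a = 11786
√((-15947/(-555) + 23203/(-19805)) + a) = √((-15947/(-555) + 23203/(-19805)) + 11786) = √((-15947*(-1/555) + 23203*(-1/19805)) + 11786) = √((431/15 - 23203/19805) + 11786) = √(1637582/59415 + 11786) = √(701902772/59415) = 2*√10425888299595/59415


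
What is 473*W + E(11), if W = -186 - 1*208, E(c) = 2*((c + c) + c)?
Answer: -186296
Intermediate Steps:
E(c) = 6*c (E(c) = 2*(2*c + c) = 2*(3*c) = 6*c)
W = -394 (W = -186 - 208 = -394)
473*W + E(11) = 473*(-394) + 6*11 = -186362 + 66 = -186296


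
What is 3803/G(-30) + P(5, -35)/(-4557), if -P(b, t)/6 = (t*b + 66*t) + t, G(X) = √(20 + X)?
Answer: -720/217 - 3803*I*√10/10 ≈ -3.318 - 1202.6*I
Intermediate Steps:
P(b, t) = -402*t - 6*b*t (P(b, t) = -6*((t*b + 66*t) + t) = -6*((b*t + 66*t) + t) = -6*((66*t + b*t) + t) = -6*(67*t + b*t) = -402*t - 6*b*t)
3803/G(-30) + P(5, -35)/(-4557) = 3803/(√(20 - 30)) - 6*(-35)*(67 + 5)/(-4557) = 3803/(√(-10)) - 6*(-35)*72*(-1/4557) = 3803/((I*√10)) + 15120*(-1/4557) = 3803*(-I*√10/10) - 720/217 = -3803*I*√10/10 - 720/217 = -720/217 - 3803*I*√10/10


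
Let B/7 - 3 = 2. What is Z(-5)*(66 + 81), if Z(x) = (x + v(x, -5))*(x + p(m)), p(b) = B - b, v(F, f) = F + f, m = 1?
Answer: -63945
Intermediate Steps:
B = 35 (B = 21 + 7*2 = 21 + 14 = 35)
p(b) = 35 - b
Z(x) = (-5 + 2*x)*(34 + x) (Z(x) = (x + (x - 5))*(x + (35 - 1*1)) = (x + (-5 + x))*(x + (35 - 1)) = (-5 + 2*x)*(x + 34) = (-5 + 2*x)*(34 + x))
Z(-5)*(66 + 81) = (-170 + 2*(-5)² + 63*(-5))*(66 + 81) = (-170 + 2*25 - 315)*147 = (-170 + 50 - 315)*147 = -435*147 = -63945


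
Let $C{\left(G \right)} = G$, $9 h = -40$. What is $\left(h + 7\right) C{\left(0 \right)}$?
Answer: $0$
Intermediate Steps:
$h = - \frac{40}{9}$ ($h = \frac{1}{9} \left(-40\right) = - \frac{40}{9} \approx -4.4444$)
$\left(h + 7\right) C{\left(0 \right)} = \left(- \frac{40}{9} + 7\right) 0 = \frac{23}{9} \cdot 0 = 0$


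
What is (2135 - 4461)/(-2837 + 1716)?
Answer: 2326/1121 ≈ 2.0749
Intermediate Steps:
(2135 - 4461)/(-2837 + 1716) = -2326/(-1121) = -2326*(-1/1121) = 2326/1121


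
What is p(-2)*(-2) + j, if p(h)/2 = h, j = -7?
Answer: 1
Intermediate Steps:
p(h) = 2*h
p(-2)*(-2) + j = (2*(-2))*(-2) - 7 = -4*(-2) - 7 = 8 - 7 = 1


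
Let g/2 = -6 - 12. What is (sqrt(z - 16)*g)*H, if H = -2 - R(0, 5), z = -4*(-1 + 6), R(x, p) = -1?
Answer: 216*I ≈ 216.0*I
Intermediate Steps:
z = -20 (z = -4*5 = -20)
H = -1 (H = -2 - 1*(-1) = -2 + 1 = -1)
g = -36 (g = 2*(-6 - 12) = 2*(-18) = -36)
(sqrt(z - 16)*g)*H = (sqrt(-20 - 16)*(-36))*(-1) = (sqrt(-36)*(-36))*(-1) = ((6*I)*(-36))*(-1) = -216*I*(-1) = 216*I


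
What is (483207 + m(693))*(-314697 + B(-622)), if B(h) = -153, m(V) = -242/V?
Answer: -3194889894050/21 ≈ -1.5214e+11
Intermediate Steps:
(483207 + m(693))*(-314697 + B(-622)) = (483207 - 242/693)*(-314697 - 153) = (483207 - 242*1/693)*(-314850) = (483207 - 22/63)*(-314850) = (30442019/63)*(-314850) = -3194889894050/21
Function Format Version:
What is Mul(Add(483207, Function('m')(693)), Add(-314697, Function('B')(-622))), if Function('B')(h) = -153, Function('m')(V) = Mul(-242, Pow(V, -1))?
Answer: Rational(-3194889894050, 21) ≈ -1.5214e+11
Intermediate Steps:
Mul(Add(483207, Function('m')(693)), Add(-314697, Function('B')(-622))) = Mul(Add(483207, Mul(-242, Pow(693, -1))), Add(-314697, -153)) = Mul(Add(483207, Mul(-242, Rational(1, 693))), -314850) = Mul(Add(483207, Rational(-22, 63)), -314850) = Mul(Rational(30442019, 63), -314850) = Rational(-3194889894050, 21)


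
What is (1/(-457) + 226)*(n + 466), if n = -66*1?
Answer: 41312400/457 ≈ 90399.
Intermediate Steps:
n = -66
(1/(-457) + 226)*(n + 466) = (1/(-457) + 226)*(-66 + 466) = (-1/457 + 226)*400 = (103281/457)*400 = 41312400/457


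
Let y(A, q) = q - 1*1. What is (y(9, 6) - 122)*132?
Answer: -15444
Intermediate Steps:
y(A, q) = -1 + q (y(A, q) = q - 1 = -1 + q)
(y(9, 6) - 122)*132 = ((-1 + 6) - 122)*132 = (5 - 122)*132 = -117*132 = -15444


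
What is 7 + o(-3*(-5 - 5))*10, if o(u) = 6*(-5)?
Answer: -293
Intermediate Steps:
o(u) = -30
7 + o(-3*(-5 - 5))*10 = 7 - 30*10 = 7 - 300 = -293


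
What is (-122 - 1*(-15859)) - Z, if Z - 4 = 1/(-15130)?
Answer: 238040291/15130 ≈ 15733.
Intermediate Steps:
Z = 60519/15130 (Z = 4 + 1/(-15130) = 4 - 1/15130 = 60519/15130 ≈ 3.9999)
(-122 - 1*(-15859)) - Z = (-122 - 1*(-15859)) - 1*60519/15130 = (-122 + 15859) - 60519/15130 = 15737 - 60519/15130 = 238040291/15130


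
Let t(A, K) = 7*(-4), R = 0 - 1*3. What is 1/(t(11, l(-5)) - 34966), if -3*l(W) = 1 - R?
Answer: -1/34994 ≈ -2.8576e-5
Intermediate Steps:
R = -3 (R = 0 - 3 = -3)
l(W) = -4/3 (l(W) = -(1 - 1*(-3))/3 = -(1 + 3)/3 = -⅓*4 = -4/3)
t(A, K) = -28
1/(t(11, l(-5)) - 34966) = 1/(-28 - 34966) = 1/(-34994) = -1/34994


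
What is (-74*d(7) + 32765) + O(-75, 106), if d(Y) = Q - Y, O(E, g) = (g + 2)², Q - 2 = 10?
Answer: 44059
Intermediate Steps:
Q = 12 (Q = 2 + 10 = 12)
O(E, g) = (2 + g)²
d(Y) = 12 - Y
(-74*d(7) + 32765) + O(-75, 106) = (-74*(12 - 1*7) + 32765) + (2 + 106)² = (-74*(12 - 7) + 32765) + 108² = (-74*5 + 32765) + 11664 = (-370 + 32765) + 11664 = 32395 + 11664 = 44059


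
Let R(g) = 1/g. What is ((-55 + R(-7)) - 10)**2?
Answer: 207936/49 ≈ 4243.6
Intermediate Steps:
((-55 + R(-7)) - 10)**2 = ((-55 + 1/(-7)) - 10)**2 = ((-55 - 1/7) - 10)**2 = (-386/7 - 10)**2 = (-456/7)**2 = 207936/49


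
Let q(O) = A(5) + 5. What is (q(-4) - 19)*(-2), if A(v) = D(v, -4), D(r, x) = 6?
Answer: 16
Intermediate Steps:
A(v) = 6
q(O) = 11 (q(O) = 6 + 5 = 11)
(q(-4) - 19)*(-2) = (11 - 19)*(-2) = -8*(-2) = 16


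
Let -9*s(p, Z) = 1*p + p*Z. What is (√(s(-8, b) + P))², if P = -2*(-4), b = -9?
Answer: 8/9 ≈ 0.88889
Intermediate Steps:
P = 8
s(p, Z) = -p/9 - Z*p/9 (s(p, Z) = -(1*p + p*Z)/9 = -(p + Z*p)/9 = -p/9 - Z*p/9)
(√(s(-8, b) + P))² = (√(-⅑*(-8)*(1 - 9) + 8))² = (√(-⅑*(-8)*(-8) + 8))² = (√(-64/9 + 8))² = (√(8/9))² = (2*√2/3)² = 8/9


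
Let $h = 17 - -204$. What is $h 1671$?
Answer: $369291$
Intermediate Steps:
$h = 221$ ($h = 17 + 204 = 221$)
$h 1671 = 221 \cdot 1671 = 369291$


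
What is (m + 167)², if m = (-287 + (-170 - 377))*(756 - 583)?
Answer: 20769133225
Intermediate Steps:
m = -144282 (m = (-287 - 547)*173 = -834*173 = -144282)
(m + 167)² = (-144282 + 167)² = (-144115)² = 20769133225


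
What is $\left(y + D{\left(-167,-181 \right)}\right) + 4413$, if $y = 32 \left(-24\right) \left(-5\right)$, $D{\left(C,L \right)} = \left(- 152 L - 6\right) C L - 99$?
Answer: $831432016$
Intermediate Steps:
$D{\left(C,L \right)} = -99 + C L \left(-6 - 152 L\right)$ ($D{\left(C,L \right)} = \left(-6 - 152 L\right) C L - 99 = C \left(-6 - 152 L\right) L - 99 = C L \left(-6 - 152 L\right) - 99 = -99 + C L \left(-6 - 152 L\right)$)
$y = 3840$ ($y = \left(-768\right) \left(-5\right) = 3840$)
$\left(y + D{\left(-167,-181 \right)}\right) + 4413 = \left(3840 - \left(99 - 831605224 + 181362\right)\right) + 4413 = \left(3840 - \left(181461 - 831605224\right)\right) + 4413 = \left(3840 - -831423763\right) + 4413 = \left(3840 + 831423763\right) + 4413 = 831427603 + 4413 = 831432016$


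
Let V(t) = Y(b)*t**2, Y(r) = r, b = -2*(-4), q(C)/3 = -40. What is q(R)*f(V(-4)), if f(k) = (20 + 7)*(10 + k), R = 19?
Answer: -447120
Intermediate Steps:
q(C) = -120 (q(C) = 3*(-40) = -120)
b = 8
V(t) = 8*t**2
f(k) = 270 + 27*k (f(k) = 27*(10 + k) = 270 + 27*k)
q(R)*f(V(-4)) = -120*(270 + 27*(8*(-4)**2)) = -120*(270 + 27*(8*16)) = -120*(270 + 27*128) = -120*(270 + 3456) = -120*3726 = -447120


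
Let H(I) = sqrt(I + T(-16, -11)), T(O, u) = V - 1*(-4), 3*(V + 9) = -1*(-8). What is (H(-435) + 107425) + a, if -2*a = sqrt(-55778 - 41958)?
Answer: 107425 - I*sqrt(24434) + 4*I*sqrt(246)/3 ≈ 1.0743e+5 - 135.4*I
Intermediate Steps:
a = -I*sqrt(24434) (a = -sqrt(-55778 - 41958)/2 = -I*sqrt(24434) ≈ -156.31*I)
V = -19/3 (V = -9 + (-1*(-8))/3 = -9 + (1/3)*8 = -9 + 8/3 = -19/3 ≈ -6.3333)
T(O, u) = -7/3 (T(O, u) = -19/3 - 1*(-4) = -19/3 + 4 = -7/3)
H(I) = sqrt(-7/3 + I) (H(I) = sqrt(I - 7/3) = sqrt(-7/3 + I))
(H(-435) + 107425) + a = (sqrt(-21 + 9*(-435))/3 + 107425) - I*sqrt(24434) = (sqrt(-21 - 3915)/3 + 107425) - I*sqrt(24434) = (sqrt(-3936)/3 + 107425) - I*sqrt(24434) = ((4*I*sqrt(246))/3 + 107425) - I*sqrt(24434) = (4*I*sqrt(246)/3 + 107425) - I*sqrt(24434) = (107425 + 4*I*sqrt(246)/3) - I*sqrt(24434) = 107425 - I*sqrt(24434) + 4*I*sqrt(246)/3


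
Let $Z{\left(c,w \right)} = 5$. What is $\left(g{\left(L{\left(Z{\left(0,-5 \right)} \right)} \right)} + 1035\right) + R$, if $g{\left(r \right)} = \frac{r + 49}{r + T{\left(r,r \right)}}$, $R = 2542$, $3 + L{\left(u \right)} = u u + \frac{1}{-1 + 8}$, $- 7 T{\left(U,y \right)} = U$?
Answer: $\frac{555016}{155} \approx 3580.8$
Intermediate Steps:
$T{\left(U,y \right)} = - \frac{U}{7}$
$L{\left(u \right)} = - \frac{20}{7} + u^{2}$ ($L{\left(u \right)} = -3 + \left(u u + \frac{1}{-1 + 8}\right) = -3 + \left(u^{2} + \frac{1}{7}\right) = -3 + \left(\frac{1}{7} + u^{2}\right) = - \frac{20}{7} + u^{2}$)
$g{\left(r \right)} = \frac{7 \left(49 + r\right)}{6 r}$ ($g{\left(r \right)} = \frac{r + 49}{r - \frac{r}{7}} = \frac{49 + r}{\frac{6}{7} r} = \left(49 + r\right) \frac{7}{6 r} = \frac{7 \left(49 + r\right)}{6 r}$)
$\left(g{\left(L{\left(Z{\left(0,-5 \right)} \right)} \right)} + 1035\right) + R = \left(\frac{7 \left(49 - \left(\frac{20}{7} - 5^{2}\right)\right)}{6 \left(- \frac{20}{7} + 5^{2}\right)} + 1035\right) + 2542 = \left(\frac{7 \left(49 + \left(- \frac{20}{7} + 25\right)\right)}{6 \left(- \frac{20}{7} + 25\right)} + 1035\right) + 2542 = \left(\frac{7 \left(49 + \frac{155}{7}\right)}{6 \cdot \frac{155}{7}} + 1035\right) + 2542 = \left(\frac{7}{6} \cdot \frac{7}{155} \cdot \frac{498}{7} + 1035\right) + 2542 = \left(\frac{581}{155} + 1035\right) + 2542 = \frac{161006}{155} + 2542 = \frac{555016}{155}$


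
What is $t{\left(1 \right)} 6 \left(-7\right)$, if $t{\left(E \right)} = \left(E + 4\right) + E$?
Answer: $-252$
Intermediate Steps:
$t{\left(E \right)} = 4 + 2 E$ ($t{\left(E \right)} = \left(4 + E\right) + E = 4 + 2 E$)
$t{\left(1 \right)} 6 \left(-7\right) = \left(4 + 2 \cdot 1\right) 6 \left(-7\right) = \left(4 + 2\right) 6 \left(-7\right) = 6 \cdot 6 \left(-7\right) = 36 \left(-7\right) = -252$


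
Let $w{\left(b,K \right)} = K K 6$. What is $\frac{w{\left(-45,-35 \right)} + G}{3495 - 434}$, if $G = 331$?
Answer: $\frac{7681}{3061} \approx 2.5093$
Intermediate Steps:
$w{\left(b,K \right)} = 6 K^{2}$ ($w{\left(b,K \right)} = K^{2} \cdot 6 = 6 K^{2}$)
$\frac{w{\left(-45,-35 \right)} + G}{3495 - 434} = \frac{6 \left(-35\right)^{2} + 331}{3495 - 434} = \frac{6 \cdot 1225 + 331}{3061} = \left(7350 + 331\right) \frac{1}{3061} = 7681 \cdot \frac{1}{3061} = \frac{7681}{3061}$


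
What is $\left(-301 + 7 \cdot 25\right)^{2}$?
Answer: $15876$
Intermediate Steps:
$\left(-301 + 7 \cdot 25\right)^{2} = \left(-301 + 175\right)^{2} = \left(-126\right)^{2} = 15876$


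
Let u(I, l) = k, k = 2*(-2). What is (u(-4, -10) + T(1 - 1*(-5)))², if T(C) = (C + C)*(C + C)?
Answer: 19600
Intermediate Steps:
k = -4
u(I, l) = -4
T(C) = 4*C² (T(C) = (2*C)*(2*C) = 4*C²)
(u(-4, -10) + T(1 - 1*(-5)))² = (-4 + 4*(1 - 1*(-5))²)² = (-4 + 4*(1 + 5)²)² = (-4 + 4*6²)² = (-4 + 4*36)² = (-4 + 144)² = 140² = 19600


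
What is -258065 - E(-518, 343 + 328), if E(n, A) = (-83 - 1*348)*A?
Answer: 31136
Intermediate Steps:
E(n, A) = -431*A (E(n, A) = (-83 - 348)*A = -431*A)
-258065 - E(-518, 343 + 328) = -258065 - (-431)*(343 + 328) = -258065 - (-431)*671 = -258065 - 1*(-289201) = -258065 + 289201 = 31136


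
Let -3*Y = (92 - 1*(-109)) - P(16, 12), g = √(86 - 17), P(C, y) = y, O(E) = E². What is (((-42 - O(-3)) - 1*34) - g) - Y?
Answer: -22 - √69 ≈ -30.307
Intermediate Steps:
g = √69 ≈ 8.3066
Y = -63 (Y = -((92 - 1*(-109)) - 1*12)/3 = -((92 + 109) - 12)/3 = -(201 - 12)/3 = -⅓*189 = -63)
(((-42 - O(-3)) - 1*34) - g) - Y = (((-42 - 1*(-3)²) - 1*34) - √69) - 1*(-63) = (((-42 - 1*9) - 34) - √69) + 63 = (((-42 - 9) - 34) - √69) + 63 = ((-51 - 34) - √69) + 63 = (-85 - √69) + 63 = -22 - √69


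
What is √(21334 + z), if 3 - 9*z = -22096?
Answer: √214105/3 ≈ 154.24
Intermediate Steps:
z = 22099/9 (z = ⅓ - ⅑*(-22096) = ⅓ + 22096/9 = 22099/9 ≈ 2455.4)
√(21334 + z) = √(21334 + 22099/9) = √(214105/9) = √214105/3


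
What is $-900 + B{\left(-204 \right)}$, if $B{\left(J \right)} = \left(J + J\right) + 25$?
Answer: $-1283$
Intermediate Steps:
$B{\left(J \right)} = 25 + 2 J$ ($B{\left(J \right)} = 2 J + 25 = 25 + 2 J$)
$-900 + B{\left(-204 \right)} = -900 + \left(25 + 2 \left(-204\right)\right) = -900 + \left(25 - 408\right) = -900 - 383 = -1283$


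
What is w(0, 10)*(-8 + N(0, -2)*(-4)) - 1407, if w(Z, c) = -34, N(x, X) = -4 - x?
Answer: -1679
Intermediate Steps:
w(0, 10)*(-8 + N(0, -2)*(-4)) - 1407 = -34*(-8 + (-4 - 1*0)*(-4)) - 1407 = -34*(-8 + (-4 + 0)*(-4)) - 1407 = -34*(-8 - 4*(-4)) - 1407 = -34*(-8 + 16) - 1407 = -34*8 - 1407 = -272 - 1407 = -1679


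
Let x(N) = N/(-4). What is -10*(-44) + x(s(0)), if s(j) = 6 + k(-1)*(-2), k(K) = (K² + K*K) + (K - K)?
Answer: 879/2 ≈ 439.50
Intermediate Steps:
k(K) = 2*K² (k(K) = (K² + K²) + 0 = 2*K² + 0 = 2*K²)
s(j) = 2 (s(j) = 6 + (2*(-1)²)*(-2) = 6 + (2*1)*(-2) = 6 + 2*(-2) = 6 - 4 = 2)
x(N) = -N/4 (x(N) = N*(-¼) = -N/4)
-10*(-44) + x(s(0)) = -10*(-44) - ¼*2 = 440 - ½ = 879/2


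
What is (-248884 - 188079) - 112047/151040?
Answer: -65999003567/151040 ≈ -4.3696e+5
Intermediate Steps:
(-248884 - 188079) - 112047/151040 = -436963 - 112047*1/151040 = -436963 - 112047/151040 = -65999003567/151040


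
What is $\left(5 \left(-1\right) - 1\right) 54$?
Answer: $-324$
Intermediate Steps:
$\left(5 \left(-1\right) - 1\right) 54 = \left(-5 - 1\right) 54 = \left(-6\right) 54 = -324$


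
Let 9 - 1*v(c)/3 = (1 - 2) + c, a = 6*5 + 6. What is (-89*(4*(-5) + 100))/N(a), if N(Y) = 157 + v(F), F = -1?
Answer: -712/19 ≈ -37.474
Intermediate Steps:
a = 36 (a = 30 + 6 = 36)
v(c) = 30 - 3*c (v(c) = 27 - 3*((1 - 2) + c) = 27 - 3*(-1 + c) = 27 + (3 - 3*c) = 30 - 3*c)
N(Y) = 190 (N(Y) = 157 + (30 - 3*(-1)) = 157 + (30 + 3) = 157 + 33 = 190)
(-89*(4*(-5) + 100))/N(a) = -89*(4*(-5) + 100)/190 = -89*(-20 + 100)*(1/190) = -89*80*(1/190) = -7120*1/190 = -712/19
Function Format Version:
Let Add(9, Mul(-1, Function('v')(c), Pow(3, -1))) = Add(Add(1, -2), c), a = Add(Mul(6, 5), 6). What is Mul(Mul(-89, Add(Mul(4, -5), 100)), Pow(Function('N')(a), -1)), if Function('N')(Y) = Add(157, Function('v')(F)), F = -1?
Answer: Rational(-712, 19) ≈ -37.474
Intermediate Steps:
a = 36 (a = Add(30, 6) = 36)
Function('v')(c) = Add(30, Mul(-3, c)) (Function('v')(c) = Add(27, Mul(-3, Add(Add(1, -2), c))) = Add(27, Mul(-3, Add(-1, c))) = Add(27, Add(3, Mul(-3, c))) = Add(30, Mul(-3, c)))
Function('N')(Y) = 190 (Function('N')(Y) = Add(157, Add(30, Mul(-3, -1))) = Add(157, Add(30, 3)) = Add(157, 33) = 190)
Mul(Mul(-89, Add(Mul(4, -5), 100)), Pow(Function('N')(a), -1)) = Mul(Mul(-89, Add(Mul(4, -5), 100)), Pow(190, -1)) = Mul(Mul(-89, Add(-20, 100)), Rational(1, 190)) = Mul(Mul(-89, 80), Rational(1, 190)) = Mul(-7120, Rational(1, 190)) = Rational(-712, 19)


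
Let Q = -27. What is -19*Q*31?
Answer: 15903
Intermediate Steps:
-19*Q*31 = -19*(-27)*31 = 513*31 = 15903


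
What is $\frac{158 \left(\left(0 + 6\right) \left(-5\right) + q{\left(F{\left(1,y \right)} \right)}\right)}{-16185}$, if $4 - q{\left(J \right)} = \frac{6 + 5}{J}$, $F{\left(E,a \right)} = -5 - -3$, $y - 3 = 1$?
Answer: $\frac{3239}{16185} \approx 0.20012$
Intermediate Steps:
$y = 4$ ($y = 3 + 1 = 4$)
$F{\left(E,a \right)} = -2$ ($F{\left(E,a \right)} = -5 + 3 = -2$)
$q{\left(J \right)} = 4 - \frac{11}{J}$ ($q{\left(J \right)} = 4 - \frac{6 + 5}{J} = 4 - \frac{11}{J}$)
$\frac{158 \left(\left(0 + 6\right) \left(-5\right) + q{\left(F{\left(1,y \right)} \right)}\right)}{-16185} = \frac{158 \left(\left(0 + 6\right) \left(-5\right) - \left(-4 + \frac{11}{-2}\right)\right)}{-16185} = 158 \left(6 \left(-5\right) + \left(4 - - \frac{11}{2}\right)\right) \left(- \frac{1}{16185}\right) = 158 \left(-30 + \left(4 + \frac{11}{2}\right)\right) \left(- \frac{1}{16185}\right) = 158 \left(-30 + \frac{19}{2}\right) \left(- \frac{1}{16185}\right) = 158 \left(- \frac{41}{2}\right) \left(- \frac{1}{16185}\right) = \left(-3239\right) \left(- \frac{1}{16185}\right) = \frac{3239}{16185}$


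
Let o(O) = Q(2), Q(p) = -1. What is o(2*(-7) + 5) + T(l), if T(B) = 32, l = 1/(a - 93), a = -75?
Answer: 31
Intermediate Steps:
l = -1/168 (l = 1/(-75 - 93) = 1/(-168) = -1/168 ≈ -0.0059524)
o(O) = -1
o(2*(-7) + 5) + T(l) = -1 + 32 = 31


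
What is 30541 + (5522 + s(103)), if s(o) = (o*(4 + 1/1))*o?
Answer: 89108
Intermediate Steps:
s(o) = 5*o² (s(o) = (o*(4 + 1*1))*o = (o*(4 + 1))*o = (o*5)*o = (5*o)*o = 5*o²)
30541 + (5522 + s(103)) = 30541 + (5522 + 5*103²) = 30541 + (5522 + 5*10609) = 30541 + (5522 + 53045) = 30541 + 58567 = 89108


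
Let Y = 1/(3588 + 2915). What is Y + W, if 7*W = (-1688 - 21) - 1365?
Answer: -2855745/6503 ≈ -439.14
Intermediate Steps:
Y = 1/6503 ≈ 0.00015378
W = -3074/7 (W = ((-1688 - 21) - 1365)/7 = (-1709 - 1365)/7 = (1/7)*(-3074) = -3074/7 ≈ -439.14)
Y + W = 1/6503 - 3074/7 = -2855745/6503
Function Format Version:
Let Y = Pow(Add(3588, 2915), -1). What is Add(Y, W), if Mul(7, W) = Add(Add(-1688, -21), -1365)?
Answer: Rational(-2855745, 6503) ≈ -439.14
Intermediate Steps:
Y = Rational(1, 6503) (Y = Pow(6503, -1) = Rational(1, 6503) ≈ 0.00015378)
W = Rational(-3074, 7) (W = Mul(Rational(1, 7), Add(Add(-1688, -21), -1365)) = Mul(Rational(1, 7), Add(-1709, -1365)) = Mul(Rational(1, 7), -3074) = Rational(-3074, 7) ≈ -439.14)
Add(Y, W) = Add(Rational(1, 6503), Rational(-3074, 7)) = Rational(-2855745, 6503)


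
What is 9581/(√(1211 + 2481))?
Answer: 737*√923/142 ≈ 157.68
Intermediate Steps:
9581/(√(1211 + 2481)) = 9581/(√3692) = 9581/((2*√923)) = 9581*(√923/1846) = 737*√923/142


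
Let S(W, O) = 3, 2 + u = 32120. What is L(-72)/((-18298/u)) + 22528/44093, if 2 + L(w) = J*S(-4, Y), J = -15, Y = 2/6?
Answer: 4783759223/57629551 ≈ 83.009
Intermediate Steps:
u = 32118 (u = -2 + 32120 = 32118)
Y = ⅓ (Y = 2*(⅙) = ⅓ ≈ 0.33333)
L(w) = -47 (L(w) = -2 - 15*3 = -2 - 45 = -47)
L(-72)/((-18298/u)) + 22528/44093 = -47/((-18298/32118)) + 22528/44093 = -47/((-18298*1/32118)) + 22528*(1/44093) = -47/(-9149/16059) + 22528/44093 = -47*(-16059/9149) + 22528/44093 = 754773/9149 + 22528/44093 = 4783759223/57629551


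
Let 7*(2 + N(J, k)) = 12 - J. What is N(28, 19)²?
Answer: 900/49 ≈ 18.367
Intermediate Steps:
N(J, k) = -2/7 - J/7 (N(J, k) = -2 + (12 - J)/7 = -2 + (12/7 - J/7) = -2/7 - J/7)
N(28, 19)² = (-2/7 - ⅐*28)² = (-2/7 - 4)² = (-30/7)² = 900/49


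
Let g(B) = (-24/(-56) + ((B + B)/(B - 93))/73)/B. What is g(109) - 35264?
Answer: -15713353773/445592 ≈ -35264.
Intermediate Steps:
g(B) = (3/7 + 2*B/(73*(-93 + B)))/B (g(B) = (-24*(-1/56) + ((2*B)/(-93 + B))*(1/73))/B = (3/7 + (2*B/(-93 + B))*(1/73))/B = (3/7 + 2*B/(73*(-93 + B)))/B)
g(109) - 35264 = (1/511)*(-20367 + 233*109)/(109*(-93 + 109)) - 35264 = (1/511)*(1/109)*(-20367 + 25397)/16 - 35264 = (1/511)*(1/109)*(1/16)*5030 - 35264 = 2515/445592 - 35264 = -15713353773/445592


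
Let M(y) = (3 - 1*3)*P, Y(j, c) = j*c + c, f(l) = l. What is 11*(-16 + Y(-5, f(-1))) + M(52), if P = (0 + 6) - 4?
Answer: -132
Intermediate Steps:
P = 2 (P = 6 - 4 = 2)
Y(j, c) = c + c*j (Y(j, c) = c*j + c = c + c*j)
M(y) = 0 (M(y) = (3 - 1*3)*2 = (3 - 3)*2 = 0*2 = 0)
11*(-16 + Y(-5, f(-1))) + M(52) = 11*(-16 - (1 - 5)) + 0 = 11*(-16 - 1*(-4)) + 0 = 11*(-16 + 4) + 0 = 11*(-12) + 0 = -132 + 0 = -132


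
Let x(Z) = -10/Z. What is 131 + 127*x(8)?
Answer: -111/4 ≈ -27.750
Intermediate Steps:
131 + 127*x(8) = 131 + 127*(-10/8) = 131 + 127*(-10*⅛) = 131 + 127*(-5/4) = 131 - 635/4 = -111/4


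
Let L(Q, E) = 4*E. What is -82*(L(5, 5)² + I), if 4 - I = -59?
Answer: -37966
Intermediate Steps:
I = 63 (I = 4 - 1*(-59) = 4 + 59 = 63)
-82*(L(5, 5)² + I) = -82*((4*5)² + 63) = -82*(20² + 63) = -82*(400 + 63) = -82*463 = -37966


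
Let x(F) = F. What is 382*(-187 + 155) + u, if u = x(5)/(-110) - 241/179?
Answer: -48143593/3938 ≈ -12225.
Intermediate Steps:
u = -5481/3938 (u = 5/(-110) - 241/179 = 5*(-1/110) - 241*1/179 = -1/22 - 241/179 = -5481/3938 ≈ -1.3918)
382*(-187 + 155) + u = 382*(-187 + 155) - 5481/3938 = 382*(-32) - 5481/3938 = -12224 - 5481/3938 = -48143593/3938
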